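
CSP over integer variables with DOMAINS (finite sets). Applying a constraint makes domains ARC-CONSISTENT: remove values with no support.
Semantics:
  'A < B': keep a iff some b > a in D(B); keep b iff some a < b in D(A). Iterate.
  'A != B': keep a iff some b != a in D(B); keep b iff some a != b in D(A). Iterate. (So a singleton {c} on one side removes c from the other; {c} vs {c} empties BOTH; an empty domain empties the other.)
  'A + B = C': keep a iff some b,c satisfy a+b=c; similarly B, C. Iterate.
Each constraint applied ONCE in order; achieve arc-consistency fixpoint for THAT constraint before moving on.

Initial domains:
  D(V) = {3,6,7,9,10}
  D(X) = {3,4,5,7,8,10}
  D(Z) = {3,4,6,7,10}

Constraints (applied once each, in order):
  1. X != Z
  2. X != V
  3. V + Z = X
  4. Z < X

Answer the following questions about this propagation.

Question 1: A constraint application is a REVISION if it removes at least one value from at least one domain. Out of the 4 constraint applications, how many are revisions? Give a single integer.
Answer: 1

Derivation:
Constraint 1 (X != Z) on D(X)={3,4,5,7,8,10} D(Z)={3,4,6,7,10}: no change => not a revision
Constraint 2 (X != V) on D(X)={3,4,5,7,8,10} D(V)={3,6,7,9,10}: no change => not a revision
Constraint 3 (V + Z = X) on D(V)={3,6,7,9,10} D(Z)={3,4,6,7,10} D(X)={3,4,5,7,8,10}: V {3,6,7,9,10}->{3,6,7}; Z {3,4,6,7,10}->{3,4,7}; X {3,4,5,7,8,10}->{7,10} => REVISION
Constraint 4 (Z < X) on D(Z)={3,4,7} D(X)={7,10}: no change => not a revision
Total revisions = 1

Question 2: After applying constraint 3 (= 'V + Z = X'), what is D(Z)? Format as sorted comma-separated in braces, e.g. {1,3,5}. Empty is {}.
Answer: {3,4,7}

Derivation:
Constraint 1 (X != Z) on D(X)={3,4,5,7,8,10} D(Z)={3,4,6,7,10}: no change
Constraint 2 (X != V) on D(X)={3,4,5,7,8,10} D(V)={3,6,7,9,10}: no change
Constraint 3 (V + Z = X) on D(V)={3,6,7,9,10} D(Z)={3,4,6,7,10} D(X)={3,4,5,7,8,10}: V {3,6,7,9,10}->{3,6,7}; Z {3,4,6,7,10}->{3,4,7}; X {3,4,5,7,8,10}->{7,10}
So after constraint 3: D(Z) = {3,4,7}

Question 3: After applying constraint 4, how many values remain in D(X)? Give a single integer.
Constraint 1 (X != Z) on D(X)={3,4,5,7,8,10} D(Z)={3,4,6,7,10}: no change
Constraint 2 (X != V) on D(X)={3,4,5,7,8,10} D(V)={3,6,7,9,10}: no change
Constraint 3 (V + Z = X) on D(V)={3,6,7,9,10} D(Z)={3,4,6,7,10} D(X)={3,4,5,7,8,10}: V {3,6,7,9,10}->{3,6,7}; Z {3,4,6,7,10}->{3,4,7}; X {3,4,5,7,8,10}->{7,10}
Constraint 4 (Z < X) on D(Z)={3,4,7} D(X)={7,10}: no change
So after constraint 4: D(X)={7,10}, size = 2

Answer: 2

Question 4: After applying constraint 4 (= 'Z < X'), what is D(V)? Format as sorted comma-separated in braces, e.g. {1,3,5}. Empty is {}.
Answer: {3,6,7}

Derivation:
Constraint 1 (X != Z) on D(X)={3,4,5,7,8,10} D(Z)={3,4,6,7,10}: no change
Constraint 2 (X != V) on D(X)={3,4,5,7,8,10} D(V)={3,6,7,9,10}: no change
Constraint 3 (V + Z = X) on D(V)={3,6,7,9,10} D(Z)={3,4,6,7,10} D(X)={3,4,5,7,8,10}: V {3,6,7,9,10}->{3,6,7}; Z {3,4,6,7,10}->{3,4,7}; X {3,4,5,7,8,10}->{7,10}
Constraint 4 (Z < X) on D(Z)={3,4,7} D(X)={7,10}: no change
So after constraint 4: D(V) = {3,6,7}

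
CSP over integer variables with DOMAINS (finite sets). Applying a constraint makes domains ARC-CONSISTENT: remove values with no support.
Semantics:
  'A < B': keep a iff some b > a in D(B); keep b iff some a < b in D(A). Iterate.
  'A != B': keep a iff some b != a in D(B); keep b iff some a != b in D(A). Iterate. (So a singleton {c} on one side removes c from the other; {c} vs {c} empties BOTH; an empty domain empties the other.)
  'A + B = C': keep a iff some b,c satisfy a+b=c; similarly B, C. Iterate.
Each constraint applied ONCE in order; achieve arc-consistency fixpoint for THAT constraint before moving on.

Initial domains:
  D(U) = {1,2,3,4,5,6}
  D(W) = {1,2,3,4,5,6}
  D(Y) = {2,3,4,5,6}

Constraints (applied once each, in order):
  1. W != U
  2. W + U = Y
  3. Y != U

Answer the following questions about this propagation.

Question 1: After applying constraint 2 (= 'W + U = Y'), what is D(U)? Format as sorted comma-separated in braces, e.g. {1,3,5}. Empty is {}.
Constraint 1 (W != U) on D(W)={1,2,3,4,5,6} D(U)={1,2,3,4,5,6}: no change
Constraint 2 (W + U = Y) on D(W)={1,2,3,4,5,6} D(U)={1,2,3,4,5,6} D(Y)={2,3,4,5,6}: W {1,2,3,4,5,6}->{1,2,3,4,5}; U {1,2,3,4,5,6}->{1,2,3,4,5}
So after constraint 2: D(U) = {1,2,3,4,5}

Answer: {1,2,3,4,5}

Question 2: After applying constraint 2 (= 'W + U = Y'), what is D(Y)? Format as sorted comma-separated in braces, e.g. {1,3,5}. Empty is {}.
Constraint 1 (W != U) on D(W)={1,2,3,4,5,6} D(U)={1,2,3,4,5,6}: no change
Constraint 2 (W + U = Y) on D(W)={1,2,3,4,5,6} D(U)={1,2,3,4,5,6} D(Y)={2,3,4,5,6}: W {1,2,3,4,5,6}->{1,2,3,4,5}; U {1,2,3,4,5,6}->{1,2,3,4,5}
So after constraint 2: D(Y) = {2,3,4,5,6}

Answer: {2,3,4,5,6}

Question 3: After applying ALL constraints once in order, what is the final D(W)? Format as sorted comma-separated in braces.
Constraint 1 (W != U) on D(W)={1,2,3,4,5,6} D(U)={1,2,3,4,5,6}: no change
Constraint 2 (W + U = Y) on D(W)={1,2,3,4,5,6} D(U)={1,2,3,4,5,6} D(Y)={2,3,4,5,6}: W {1,2,3,4,5,6}->{1,2,3,4,5}; U {1,2,3,4,5,6}->{1,2,3,4,5}
Constraint 3 (Y != U) on D(Y)={2,3,4,5,6} D(U)={1,2,3,4,5}: no change
So after all 3 constraints: D(W) = {1,2,3,4,5}

Answer: {1,2,3,4,5}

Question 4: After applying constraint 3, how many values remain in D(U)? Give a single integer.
Constraint 1 (W != U) on D(W)={1,2,3,4,5,6} D(U)={1,2,3,4,5,6}: no change
Constraint 2 (W + U = Y) on D(W)={1,2,3,4,5,6} D(U)={1,2,3,4,5,6} D(Y)={2,3,4,5,6}: W {1,2,3,4,5,6}->{1,2,3,4,5}; U {1,2,3,4,5,6}->{1,2,3,4,5}
Constraint 3 (Y != U) on D(Y)={2,3,4,5,6} D(U)={1,2,3,4,5}: no change
So after constraint 3: D(U)={1,2,3,4,5}, size = 5

Answer: 5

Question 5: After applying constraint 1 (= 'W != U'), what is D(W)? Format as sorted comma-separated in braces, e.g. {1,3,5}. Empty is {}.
Constraint 1 (W != U) on D(W)={1,2,3,4,5,6} D(U)={1,2,3,4,5,6}: no change
So after constraint 1: D(W) = {1,2,3,4,5,6}

Answer: {1,2,3,4,5,6}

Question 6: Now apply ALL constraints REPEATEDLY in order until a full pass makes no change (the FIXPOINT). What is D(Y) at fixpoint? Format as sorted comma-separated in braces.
pass 0 (initial): D(Y)={2,3,4,5,6}
pass 1: U {1,2,3,4,5,6}->{1,2,3,4,5}; W {1,2,3,4,5,6}->{1,2,3,4,5}
pass 2: no change
Fixpoint after 2 passes: D(Y) = {2,3,4,5,6}

Answer: {2,3,4,5,6}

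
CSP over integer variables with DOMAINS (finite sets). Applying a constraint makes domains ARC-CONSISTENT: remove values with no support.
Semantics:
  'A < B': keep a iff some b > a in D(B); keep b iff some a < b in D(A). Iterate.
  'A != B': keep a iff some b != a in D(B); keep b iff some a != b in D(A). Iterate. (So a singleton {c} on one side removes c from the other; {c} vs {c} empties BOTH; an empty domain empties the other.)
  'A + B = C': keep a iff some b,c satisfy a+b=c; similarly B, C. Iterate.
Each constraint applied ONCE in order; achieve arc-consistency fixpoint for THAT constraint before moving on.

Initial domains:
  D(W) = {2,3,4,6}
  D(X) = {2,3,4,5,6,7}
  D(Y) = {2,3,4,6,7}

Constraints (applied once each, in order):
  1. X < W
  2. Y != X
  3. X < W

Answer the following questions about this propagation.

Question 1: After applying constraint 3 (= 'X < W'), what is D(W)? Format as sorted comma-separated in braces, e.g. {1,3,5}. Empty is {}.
Answer: {3,4,6}

Derivation:
Constraint 1 (X < W) on D(X)={2,3,4,5,6,7} D(W)={2,3,4,6}: X {2,3,4,5,6,7}->{2,3,4,5}; W {2,3,4,6}->{3,4,6}
Constraint 2 (Y != X) on D(Y)={2,3,4,6,7} D(X)={2,3,4,5}: no change
Constraint 3 (X < W) on D(X)={2,3,4,5} D(W)={3,4,6}: no change
So after constraint 3: D(W) = {3,4,6}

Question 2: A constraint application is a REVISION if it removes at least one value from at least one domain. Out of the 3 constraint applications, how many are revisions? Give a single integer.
Answer: 1

Derivation:
Constraint 1 (X < W) on D(X)={2,3,4,5,6,7} D(W)={2,3,4,6}: X {2,3,4,5,6,7}->{2,3,4,5}; W {2,3,4,6}->{3,4,6} => REVISION
Constraint 2 (Y != X) on D(Y)={2,3,4,6,7} D(X)={2,3,4,5}: no change => not a revision
Constraint 3 (X < W) on D(X)={2,3,4,5} D(W)={3,4,6}: no change => not a revision
Total revisions = 1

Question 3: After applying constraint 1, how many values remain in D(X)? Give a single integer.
Answer: 4

Derivation:
Constraint 1 (X < W) on D(X)={2,3,4,5,6,7} D(W)={2,3,4,6}: X {2,3,4,5,6,7}->{2,3,4,5}; W {2,3,4,6}->{3,4,6}
So after constraint 1: D(X)={2,3,4,5}, size = 4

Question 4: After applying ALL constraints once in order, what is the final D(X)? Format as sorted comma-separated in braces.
Answer: {2,3,4,5}

Derivation:
Constraint 1 (X < W) on D(X)={2,3,4,5,6,7} D(W)={2,3,4,6}: X {2,3,4,5,6,7}->{2,3,4,5}; W {2,3,4,6}->{3,4,6}
Constraint 2 (Y != X) on D(Y)={2,3,4,6,7} D(X)={2,3,4,5}: no change
Constraint 3 (X < W) on D(X)={2,3,4,5} D(W)={3,4,6}: no change
So after all 3 constraints: D(X) = {2,3,4,5}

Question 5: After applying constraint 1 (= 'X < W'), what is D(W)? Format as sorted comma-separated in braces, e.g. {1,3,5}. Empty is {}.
Constraint 1 (X < W) on D(X)={2,3,4,5,6,7} D(W)={2,3,4,6}: X {2,3,4,5,6,7}->{2,3,4,5}; W {2,3,4,6}->{3,4,6}
So after constraint 1: D(W) = {3,4,6}

Answer: {3,4,6}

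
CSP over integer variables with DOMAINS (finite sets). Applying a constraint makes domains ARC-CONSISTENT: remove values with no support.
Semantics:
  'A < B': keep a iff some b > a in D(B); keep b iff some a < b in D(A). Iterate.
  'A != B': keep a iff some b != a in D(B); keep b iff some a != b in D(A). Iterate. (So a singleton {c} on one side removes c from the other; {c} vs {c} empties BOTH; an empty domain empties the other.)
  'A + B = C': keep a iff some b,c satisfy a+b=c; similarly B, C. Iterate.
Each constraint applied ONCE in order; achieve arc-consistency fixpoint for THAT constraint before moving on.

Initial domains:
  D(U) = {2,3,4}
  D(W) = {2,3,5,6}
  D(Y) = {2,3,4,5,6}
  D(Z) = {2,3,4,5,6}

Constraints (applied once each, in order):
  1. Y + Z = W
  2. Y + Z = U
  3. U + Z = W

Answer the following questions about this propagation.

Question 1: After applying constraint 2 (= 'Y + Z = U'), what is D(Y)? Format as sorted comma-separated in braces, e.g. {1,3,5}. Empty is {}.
Answer: {2}

Derivation:
Constraint 1 (Y + Z = W) on D(Y)={2,3,4,5,6} D(Z)={2,3,4,5,6} D(W)={2,3,5,6}: Y {2,3,4,5,6}->{2,3,4}; Z {2,3,4,5,6}->{2,3,4}; W {2,3,5,6}->{5,6}
Constraint 2 (Y + Z = U) on D(Y)={2,3,4} D(Z)={2,3,4} D(U)={2,3,4}: Y {2,3,4}->{2}; Z {2,3,4}->{2}; U {2,3,4}->{4}
So after constraint 2: D(Y) = {2}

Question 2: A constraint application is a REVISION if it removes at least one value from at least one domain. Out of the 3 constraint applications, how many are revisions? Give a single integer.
Constraint 1 (Y + Z = W) on D(Y)={2,3,4,5,6} D(Z)={2,3,4,5,6} D(W)={2,3,5,6}: Y {2,3,4,5,6}->{2,3,4}; Z {2,3,4,5,6}->{2,3,4}; W {2,3,5,6}->{5,6} => REVISION
Constraint 2 (Y + Z = U) on D(Y)={2,3,4} D(Z)={2,3,4} D(U)={2,3,4}: Y {2,3,4}->{2}; Z {2,3,4}->{2}; U {2,3,4}->{4} => REVISION
Constraint 3 (U + Z = W) on D(U)={4} D(Z)={2} D(W)={5,6}: W {5,6}->{6} => REVISION
Total revisions = 3

Answer: 3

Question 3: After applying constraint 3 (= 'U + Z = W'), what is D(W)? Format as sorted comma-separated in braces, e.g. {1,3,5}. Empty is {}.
Answer: {6}

Derivation:
Constraint 1 (Y + Z = W) on D(Y)={2,3,4,5,6} D(Z)={2,3,4,5,6} D(W)={2,3,5,6}: Y {2,3,4,5,6}->{2,3,4}; Z {2,3,4,5,6}->{2,3,4}; W {2,3,5,6}->{5,6}
Constraint 2 (Y + Z = U) on D(Y)={2,3,4} D(Z)={2,3,4} D(U)={2,3,4}: Y {2,3,4}->{2}; Z {2,3,4}->{2}; U {2,3,4}->{4}
Constraint 3 (U + Z = W) on D(U)={4} D(Z)={2} D(W)={5,6}: W {5,6}->{6}
So after constraint 3: D(W) = {6}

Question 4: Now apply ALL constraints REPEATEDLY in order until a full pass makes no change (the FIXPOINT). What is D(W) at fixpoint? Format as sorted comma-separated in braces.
Answer: {}

Derivation:
pass 0 (initial): D(W)={2,3,5,6}
pass 1: U {2,3,4}->{4}; W {2,3,5,6}->{6}; Y {2,3,4,5,6}->{2}; Z {2,3,4,5,6}->{2}
pass 2: U {4}->{}; W {6}->{}; Y {2}->{}; Z {2}->{}
pass 3: no change
Fixpoint after 3 passes: D(W) = {}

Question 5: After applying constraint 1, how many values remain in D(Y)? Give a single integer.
Answer: 3

Derivation:
Constraint 1 (Y + Z = W) on D(Y)={2,3,4,5,6} D(Z)={2,3,4,5,6} D(W)={2,3,5,6}: Y {2,3,4,5,6}->{2,3,4}; Z {2,3,4,5,6}->{2,3,4}; W {2,3,5,6}->{5,6}
So after constraint 1: D(Y)={2,3,4}, size = 3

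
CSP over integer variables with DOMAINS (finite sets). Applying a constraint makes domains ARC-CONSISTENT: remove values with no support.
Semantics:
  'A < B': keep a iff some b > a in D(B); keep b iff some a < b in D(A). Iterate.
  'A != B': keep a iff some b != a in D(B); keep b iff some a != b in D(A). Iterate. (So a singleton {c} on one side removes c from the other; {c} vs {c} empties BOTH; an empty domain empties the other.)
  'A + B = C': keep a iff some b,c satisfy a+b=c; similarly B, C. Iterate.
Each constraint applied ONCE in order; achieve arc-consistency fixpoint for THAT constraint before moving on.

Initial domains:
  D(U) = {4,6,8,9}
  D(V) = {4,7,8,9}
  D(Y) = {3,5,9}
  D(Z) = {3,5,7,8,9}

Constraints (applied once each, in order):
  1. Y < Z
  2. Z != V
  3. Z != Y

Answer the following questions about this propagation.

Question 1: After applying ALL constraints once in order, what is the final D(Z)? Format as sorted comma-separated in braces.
Answer: {5,7,8,9}

Derivation:
Constraint 1 (Y < Z) on D(Y)={3,5,9} D(Z)={3,5,7,8,9}: Y {3,5,9}->{3,5}; Z {3,5,7,8,9}->{5,7,8,9}
Constraint 2 (Z != V) on D(Z)={5,7,8,9} D(V)={4,7,8,9}: no change
Constraint 3 (Z != Y) on D(Z)={5,7,8,9} D(Y)={3,5}: no change
So after all 3 constraints: D(Z) = {5,7,8,9}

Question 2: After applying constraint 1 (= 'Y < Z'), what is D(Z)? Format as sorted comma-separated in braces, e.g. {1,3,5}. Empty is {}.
Answer: {5,7,8,9}

Derivation:
Constraint 1 (Y < Z) on D(Y)={3,5,9} D(Z)={3,5,7,8,9}: Y {3,5,9}->{3,5}; Z {3,5,7,8,9}->{5,7,8,9}
So after constraint 1: D(Z) = {5,7,8,9}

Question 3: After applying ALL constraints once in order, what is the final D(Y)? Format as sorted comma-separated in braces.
Answer: {3,5}

Derivation:
Constraint 1 (Y < Z) on D(Y)={3,5,9} D(Z)={3,5,7,8,9}: Y {3,5,9}->{3,5}; Z {3,5,7,8,9}->{5,7,8,9}
Constraint 2 (Z != V) on D(Z)={5,7,8,9} D(V)={4,7,8,9}: no change
Constraint 3 (Z != Y) on D(Z)={5,7,8,9} D(Y)={3,5}: no change
So after all 3 constraints: D(Y) = {3,5}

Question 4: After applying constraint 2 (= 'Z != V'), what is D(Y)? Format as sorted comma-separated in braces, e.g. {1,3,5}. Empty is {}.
Constraint 1 (Y < Z) on D(Y)={3,5,9} D(Z)={3,5,7,8,9}: Y {3,5,9}->{3,5}; Z {3,5,7,8,9}->{5,7,8,9}
Constraint 2 (Z != V) on D(Z)={5,7,8,9} D(V)={4,7,8,9}: no change
So after constraint 2: D(Y) = {3,5}

Answer: {3,5}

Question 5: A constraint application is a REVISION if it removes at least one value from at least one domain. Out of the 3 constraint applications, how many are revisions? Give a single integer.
Answer: 1

Derivation:
Constraint 1 (Y < Z) on D(Y)={3,5,9} D(Z)={3,5,7,8,9}: Y {3,5,9}->{3,5}; Z {3,5,7,8,9}->{5,7,8,9} => REVISION
Constraint 2 (Z != V) on D(Z)={5,7,8,9} D(V)={4,7,8,9}: no change => not a revision
Constraint 3 (Z != Y) on D(Z)={5,7,8,9} D(Y)={3,5}: no change => not a revision
Total revisions = 1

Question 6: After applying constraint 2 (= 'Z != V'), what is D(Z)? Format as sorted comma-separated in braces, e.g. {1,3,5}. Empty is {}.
Answer: {5,7,8,9}

Derivation:
Constraint 1 (Y < Z) on D(Y)={3,5,9} D(Z)={3,5,7,8,9}: Y {3,5,9}->{3,5}; Z {3,5,7,8,9}->{5,7,8,9}
Constraint 2 (Z != V) on D(Z)={5,7,8,9} D(V)={4,7,8,9}: no change
So after constraint 2: D(Z) = {5,7,8,9}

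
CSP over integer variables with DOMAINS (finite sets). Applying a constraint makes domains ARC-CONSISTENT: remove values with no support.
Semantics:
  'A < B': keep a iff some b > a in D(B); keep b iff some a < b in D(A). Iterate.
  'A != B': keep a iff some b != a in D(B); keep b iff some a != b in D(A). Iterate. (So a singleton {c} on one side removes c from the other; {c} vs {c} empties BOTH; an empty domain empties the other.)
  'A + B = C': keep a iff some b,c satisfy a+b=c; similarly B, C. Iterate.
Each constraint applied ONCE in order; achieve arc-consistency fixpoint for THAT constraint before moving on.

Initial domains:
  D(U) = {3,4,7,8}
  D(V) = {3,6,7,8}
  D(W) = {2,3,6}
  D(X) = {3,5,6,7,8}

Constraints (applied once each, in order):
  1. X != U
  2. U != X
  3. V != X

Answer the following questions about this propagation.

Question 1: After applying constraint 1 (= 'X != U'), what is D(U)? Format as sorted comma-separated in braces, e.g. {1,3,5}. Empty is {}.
Constraint 1 (X != U) on D(X)={3,5,6,7,8} D(U)={3,4,7,8}: no change
So after constraint 1: D(U) = {3,4,7,8}

Answer: {3,4,7,8}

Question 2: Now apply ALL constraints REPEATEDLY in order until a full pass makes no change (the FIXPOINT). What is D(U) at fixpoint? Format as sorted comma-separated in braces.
Answer: {3,4,7,8}

Derivation:
pass 0 (initial): D(U)={3,4,7,8}
pass 1: no change
Fixpoint after 1 passes: D(U) = {3,4,7,8}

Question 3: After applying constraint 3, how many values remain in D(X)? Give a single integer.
Constraint 1 (X != U) on D(X)={3,5,6,7,8} D(U)={3,4,7,8}: no change
Constraint 2 (U != X) on D(U)={3,4,7,8} D(X)={3,5,6,7,8}: no change
Constraint 3 (V != X) on D(V)={3,6,7,8} D(X)={3,5,6,7,8}: no change
So after constraint 3: D(X)={3,5,6,7,8}, size = 5

Answer: 5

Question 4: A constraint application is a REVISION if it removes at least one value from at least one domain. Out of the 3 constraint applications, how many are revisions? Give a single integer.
Answer: 0

Derivation:
Constraint 1 (X != U) on D(X)={3,5,6,7,8} D(U)={3,4,7,8}: no change => not a revision
Constraint 2 (U != X) on D(U)={3,4,7,8} D(X)={3,5,6,7,8}: no change => not a revision
Constraint 3 (V != X) on D(V)={3,6,7,8} D(X)={3,5,6,7,8}: no change => not a revision
Total revisions = 0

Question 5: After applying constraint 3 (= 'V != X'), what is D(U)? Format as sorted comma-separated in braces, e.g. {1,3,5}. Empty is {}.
Answer: {3,4,7,8}

Derivation:
Constraint 1 (X != U) on D(X)={3,5,6,7,8} D(U)={3,4,7,8}: no change
Constraint 2 (U != X) on D(U)={3,4,7,8} D(X)={3,5,6,7,8}: no change
Constraint 3 (V != X) on D(V)={3,6,7,8} D(X)={3,5,6,7,8}: no change
So after constraint 3: D(U) = {3,4,7,8}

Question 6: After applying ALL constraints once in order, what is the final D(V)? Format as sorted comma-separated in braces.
Constraint 1 (X != U) on D(X)={3,5,6,7,8} D(U)={3,4,7,8}: no change
Constraint 2 (U != X) on D(U)={3,4,7,8} D(X)={3,5,6,7,8}: no change
Constraint 3 (V != X) on D(V)={3,6,7,8} D(X)={3,5,6,7,8}: no change
So after all 3 constraints: D(V) = {3,6,7,8}

Answer: {3,6,7,8}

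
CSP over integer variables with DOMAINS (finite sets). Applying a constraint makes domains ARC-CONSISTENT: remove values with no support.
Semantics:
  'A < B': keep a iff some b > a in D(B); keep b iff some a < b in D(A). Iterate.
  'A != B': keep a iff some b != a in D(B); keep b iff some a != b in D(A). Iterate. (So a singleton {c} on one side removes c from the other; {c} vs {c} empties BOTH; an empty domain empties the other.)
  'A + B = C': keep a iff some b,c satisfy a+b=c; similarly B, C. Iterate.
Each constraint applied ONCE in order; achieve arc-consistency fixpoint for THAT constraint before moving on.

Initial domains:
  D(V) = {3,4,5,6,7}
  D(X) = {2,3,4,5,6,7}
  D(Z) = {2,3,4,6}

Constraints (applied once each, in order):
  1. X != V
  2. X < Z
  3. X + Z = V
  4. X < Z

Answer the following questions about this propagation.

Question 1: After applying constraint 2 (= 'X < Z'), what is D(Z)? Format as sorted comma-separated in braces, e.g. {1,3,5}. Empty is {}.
Constraint 1 (X != V) on D(X)={2,3,4,5,6,7} D(V)={3,4,5,6,7}: no change
Constraint 2 (X < Z) on D(X)={2,3,4,5,6,7} D(Z)={2,3,4,6}: X {2,3,4,5,6,7}->{2,3,4,5}; Z {2,3,4,6}->{3,4,6}
So after constraint 2: D(Z) = {3,4,6}

Answer: {3,4,6}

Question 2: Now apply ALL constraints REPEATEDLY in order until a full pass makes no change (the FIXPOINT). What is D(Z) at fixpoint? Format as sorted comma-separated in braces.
pass 0 (initial): D(Z)={2,3,4,6}
pass 1: V {3,4,5,6,7}->{5,6,7}; X {2,3,4,5,6,7}->{2,3}; Z {2,3,4,6}->{3,4}
pass 2: no change
Fixpoint after 2 passes: D(Z) = {3,4}

Answer: {3,4}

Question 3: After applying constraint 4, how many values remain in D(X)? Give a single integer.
Constraint 1 (X != V) on D(X)={2,3,4,5,6,7} D(V)={3,4,5,6,7}: no change
Constraint 2 (X < Z) on D(X)={2,3,4,5,6,7} D(Z)={2,3,4,6}: X {2,3,4,5,6,7}->{2,3,4,5}; Z {2,3,4,6}->{3,4,6}
Constraint 3 (X + Z = V) on D(X)={2,3,4,5} D(Z)={3,4,6} D(V)={3,4,5,6,7}: X {2,3,4,5}->{2,3,4}; Z {3,4,6}->{3,4}; V {3,4,5,6,7}->{5,6,7}
Constraint 4 (X < Z) on D(X)={2,3,4} D(Z)={3,4}: X {2,3,4}->{2,3}
So after constraint 4: D(X)={2,3}, size = 2

Answer: 2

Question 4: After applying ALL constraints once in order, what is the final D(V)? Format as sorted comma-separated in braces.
Constraint 1 (X != V) on D(X)={2,3,4,5,6,7} D(V)={3,4,5,6,7}: no change
Constraint 2 (X < Z) on D(X)={2,3,4,5,6,7} D(Z)={2,3,4,6}: X {2,3,4,5,6,7}->{2,3,4,5}; Z {2,3,4,6}->{3,4,6}
Constraint 3 (X + Z = V) on D(X)={2,3,4,5} D(Z)={3,4,6} D(V)={3,4,5,6,7}: X {2,3,4,5}->{2,3,4}; Z {3,4,6}->{3,4}; V {3,4,5,6,7}->{5,6,7}
Constraint 4 (X < Z) on D(X)={2,3,4} D(Z)={3,4}: X {2,3,4}->{2,3}
So after all 4 constraints: D(V) = {5,6,7}

Answer: {5,6,7}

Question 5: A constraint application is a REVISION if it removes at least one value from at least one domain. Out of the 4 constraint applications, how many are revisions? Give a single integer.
Answer: 3

Derivation:
Constraint 1 (X != V) on D(X)={2,3,4,5,6,7} D(V)={3,4,5,6,7}: no change => not a revision
Constraint 2 (X < Z) on D(X)={2,3,4,5,6,7} D(Z)={2,3,4,6}: X {2,3,4,5,6,7}->{2,3,4,5}; Z {2,3,4,6}->{3,4,6} => REVISION
Constraint 3 (X + Z = V) on D(X)={2,3,4,5} D(Z)={3,4,6} D(V)={3,4,5,6,7}: X {2,3,4,5}->{2,3,4}; Z {3,4,6}->{3,4}; V {3,4,5,6,7}->{5,6,7} => REVISION
Constraint 4 (X < Z) on D(X)={2,3,4} D(Z)={3,4}: X {2,3,4}->{2,3} => REVISION
Total revisions = 3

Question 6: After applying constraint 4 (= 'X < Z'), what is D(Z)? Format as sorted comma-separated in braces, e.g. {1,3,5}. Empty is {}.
Answer: {3,4}

Derivation:
Constraint 1 (X != V) on D(X)={2,3,4,5,6,7} D(V)={3,4,5,6,7}: no change
Constraint 2 (X < Z) on D(X)={2,3,4,5,6,7} D(Z)={2,3,4,6}: X {2,3,4,5,6,7}->{2,3,4,5}; Z {2,3,4,6}->{3,4,6}
Constraint 3 (X + Z = V) on D(X)={2,3,4,5} D(Z)={3,4,6} D(V)={3,4,5,6,7}: X {2,3,4,5}->{2,3,4}; Z {3,4,6}->{3,4}; V {3,4,5,6,7}->{5,6,7}
Constraint 4 (X < Z) on D(X)={2,3,4} D(Z)={3,4}: X {2,3,4}->{2,3}
So after constraint 4: D(Z) = {3,4}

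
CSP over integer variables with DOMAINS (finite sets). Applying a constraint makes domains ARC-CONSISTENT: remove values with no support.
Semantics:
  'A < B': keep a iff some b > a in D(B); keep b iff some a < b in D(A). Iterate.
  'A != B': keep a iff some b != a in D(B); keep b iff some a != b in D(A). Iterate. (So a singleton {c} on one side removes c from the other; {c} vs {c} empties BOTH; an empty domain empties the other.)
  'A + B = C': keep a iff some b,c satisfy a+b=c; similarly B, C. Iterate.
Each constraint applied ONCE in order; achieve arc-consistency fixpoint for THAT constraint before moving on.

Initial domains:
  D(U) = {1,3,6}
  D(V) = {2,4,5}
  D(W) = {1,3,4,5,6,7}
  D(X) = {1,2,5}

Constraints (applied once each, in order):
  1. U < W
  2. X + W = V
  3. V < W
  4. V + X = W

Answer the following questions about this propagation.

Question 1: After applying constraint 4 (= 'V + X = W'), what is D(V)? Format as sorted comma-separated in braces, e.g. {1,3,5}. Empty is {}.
Constraint 1 (U < W) on D(U)={1,3,6} D(W)={1,3,4,5,6,7}: W {1,3,4,5,6,7}->{3,4,5,6,7}
Constraint 2 (X + W = V) on D(X)={1,2,5} D(W)={3,4,5,6,7} D(V)={2,4,5}: X {1,2,5}->{1,2}; W {3,4,5,6,7}->{3,4}; V {2,4,5}->{4,5}
Constraint 3 (V < W) on D(V)={4,5} D(W)={3,4}: V {4,5}->{}; W {3,4}->{}
Constraint 4 (V + X = W) on D(V)={} D(X)={1,2} D(W)={}: X {1,2}->{}
So after constraint 4: D(V) = {}

Answer: {}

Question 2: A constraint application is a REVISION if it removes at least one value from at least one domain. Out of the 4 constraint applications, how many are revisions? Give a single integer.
Answer: 4

Derivation:
Constraint 1 (U < W) on D(U)={1,3,6} D(W)={1,3,4,5,6,7}: W {1,3,4,5,6,7}->{3,4,5,6,7} => REVISION
Constraint 2 (X + W = V) on D(X)={1,2,5} D(W)={3,4,5,6,7} D(V)={2,4,5}: X {1,2,5}->{1,2}; W {3,4,5,6,7}->{3,4}; V {2,4,5}->{4,5} => REVISION
Constraint 3 (V < W) on D(V)={4,5} D(W)={3,4}: V {4,5}->{}; W {3,4}->{} => REVISION
Constraint 4 (V + X = W) on D(V)={} D(X)={1,2} D(W)={}: X {1,2}->{} => REVISION
Total revisions = 4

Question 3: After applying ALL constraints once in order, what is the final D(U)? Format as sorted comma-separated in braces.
Answer: {1,3,6}

Derivation:
Constraint 1 (U < W) on D(U)={1,3,6} D(W)={1,3,4,5,6,7}: W {1,3,4,5,6,7}->{3,4,5,6,7}
Constraint 2 (X + W = V) on D(X)={1,2,5} D(W)={3,4,5,6,7} D(V)={2,4,5}: X {1,2,5}->{1,2}; W {3,4,5,6,7}->{3,4}; V {2,4,5}->{4,5}
Constraint 3 (V < W) on D(V)={4,5} D(W)={3,4}: V {4,5}->{}; W {3,4}->{}
Constraint 4 (V + X = W) on D(V)={} D(X)={1,2} D(W)={}: X {1,2}->{}
So after all 4 constraints: D(U) = {1,3,6}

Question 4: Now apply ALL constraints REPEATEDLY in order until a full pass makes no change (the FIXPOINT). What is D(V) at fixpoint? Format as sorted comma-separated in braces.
pass 0 (initial): D(V)={2,4,5}
pass 1: V {2,4,5}->{}; W {1,3,4,5,6,7}->{}; X {1,2,5}->{}
pass 2: U {1,3,6}->{}
pass 3: no change
Fixpoint after 3 passes: D(V) = {}

Answer: {}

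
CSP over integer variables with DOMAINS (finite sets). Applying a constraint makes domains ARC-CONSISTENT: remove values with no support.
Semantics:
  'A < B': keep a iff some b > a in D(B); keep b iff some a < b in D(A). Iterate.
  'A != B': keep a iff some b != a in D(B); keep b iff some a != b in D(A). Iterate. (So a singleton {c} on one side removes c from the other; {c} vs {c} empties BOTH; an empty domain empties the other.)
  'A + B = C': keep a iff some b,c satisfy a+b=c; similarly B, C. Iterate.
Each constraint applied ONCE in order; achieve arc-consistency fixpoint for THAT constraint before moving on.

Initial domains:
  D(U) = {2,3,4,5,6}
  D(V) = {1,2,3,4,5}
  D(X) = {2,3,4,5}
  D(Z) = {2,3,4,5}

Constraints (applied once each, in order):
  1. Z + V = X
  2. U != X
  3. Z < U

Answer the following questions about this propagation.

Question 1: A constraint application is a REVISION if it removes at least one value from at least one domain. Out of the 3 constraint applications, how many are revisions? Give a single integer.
Answer: 2

Derivation:
Constraint 1 (Z + V = X) on D(Z)={2,3,4,5} D(V)={1,2,3,4,5} D(X)={2,3,4,5}: Z {2,3,4,5}->{2,3,4}; V {1,2,3,4,5}->{1,2,3}; X {2,3,4,5}->{3,4,5} => REVISION
Constraint 2 (U != X) on D(U)={2,3,4,5,6} D(X)={3,4,5}: no change => not a revision
Constraint 3 (Z < U) on D(Z)={2,3,4} D(U)={2,3,4,5,6}: U {2,3,4,5,6}->{3,4,5,6} => REVISION
Total revisions = 2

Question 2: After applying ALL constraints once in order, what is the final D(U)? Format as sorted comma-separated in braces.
Answer: {3,4,5,6}

Derivation:
Constraint 1 (Z + V = X) on D(Z)={2,3,4,5} D(V)={1,2,3,4,5} D(X)={2,3,4,5}: Z {2,3,4,5}->{2,3,4}; V {1,2,3,4,5}->{1,2,3}; X {2,3,4,5}->{3,4,5}
Constraint 2 (U != X) on D(U)={2,3,4,5,6} D(X)={3,4,5}: no change
Constraint 3 (Z < U) on D(Z)={2,3,4} D(U)={2,3,4,5,6}: U {2,3,4,5,6}->{3,4,5,6}
So after all 3 constraints: D(U) = {3,4,5,6}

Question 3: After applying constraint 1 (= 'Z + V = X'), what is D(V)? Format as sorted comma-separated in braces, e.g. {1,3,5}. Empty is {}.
Constraint 1 (Z + V = X) on D(Z)={2,3,4,5} D(V)={1,2,3,4,5} D(X)={2,3,4,5}: Z {2,3,4,5}->{2,3,4}; V {1,2,3,4,5}->{1,2,3}; X {2,3,4,5}->{3,4,5}
So after constraint 1: D(V) = {1,2,3}

Answer: {1,2,3}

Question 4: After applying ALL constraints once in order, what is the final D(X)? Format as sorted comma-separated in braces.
Answer: {3,4,5}

Derivation:
Constraint 1 (Z + V = X) on D(Z)={2,3,4,5} D(V)={1,2,3,4,5} D(X)={2,3,4,5}: Z {2,3,4,5}->{2,3,4}; V {1,2,3,4,5}->{1,2,3}; X {2,3,4,5}->{3,4,5}
Constraint 2 (U != X) on D(U)={2,3,4,5,6} D(X)={3,4,5}: no change
Constraint 3 (Z < U) on D(Z)={2,3,4} D(U)={2,3,4,5,6}: U {2,3,4,5,6}->{3,4,5,6}
So after all 3 constraints: D(X) = {3,4,5}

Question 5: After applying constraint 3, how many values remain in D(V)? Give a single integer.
Answer: 3

Derivation:
Constraint 1 (Z + V = X) on D(Z)={2,3,4,5} D(V)={1,2,3,4,5} D(X)={2,3,4,5}: Z {2,3,4,5}->{2,3,4}; V {1,2,3,4,5}->{1,2,3}; X {2,3,4,5}->{3,4,5}
Constraint 2 (U != X) on D(U)={2,3,4,5,6} D(X)={3,4,5}: no change
Constraint 3 (Z < U) on D(Z)={2,3,4} D(U)={2,3,4,5,6}: U {2,3,4,5,6}->{3,4,5,6}
So after constraint 3: D(V)={1,2,3}, size = 3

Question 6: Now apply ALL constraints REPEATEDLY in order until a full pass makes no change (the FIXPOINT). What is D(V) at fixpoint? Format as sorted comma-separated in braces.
Answer: {1,2,3}

Derivation:
pass 0 (initial): D(V)={1,2,3,4,5}
pass 1: U {2,3,4,5,6}->{3,4,5,6}; V {1,2,3,4,5}->{1,2,3}; X {2,3,4,5}->{3,4,5}; Z {2,3,4,5}->{2,3,4}
pass 2: no change
Fixpoint after 2 passes: D(V) = {1,2,3}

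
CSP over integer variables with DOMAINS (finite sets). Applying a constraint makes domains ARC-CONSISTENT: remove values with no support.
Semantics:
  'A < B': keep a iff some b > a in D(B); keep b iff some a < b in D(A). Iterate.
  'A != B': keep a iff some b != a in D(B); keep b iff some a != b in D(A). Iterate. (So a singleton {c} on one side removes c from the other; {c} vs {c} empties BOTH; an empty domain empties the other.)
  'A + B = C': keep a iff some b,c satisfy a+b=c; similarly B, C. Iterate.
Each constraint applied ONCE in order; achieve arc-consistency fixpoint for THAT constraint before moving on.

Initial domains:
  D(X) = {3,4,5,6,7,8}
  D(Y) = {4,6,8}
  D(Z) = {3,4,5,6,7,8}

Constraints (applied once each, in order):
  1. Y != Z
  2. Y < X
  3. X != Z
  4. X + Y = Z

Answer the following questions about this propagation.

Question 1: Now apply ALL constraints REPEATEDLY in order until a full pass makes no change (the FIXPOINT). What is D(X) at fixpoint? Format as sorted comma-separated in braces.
pass 0 (initial): D(X)={3,4,5,6,7,8}
pass 1: X {3,4,5,6,7,8}->{}; Y {4,6,8}->{}; Z {3,4,5,6,7,8}->{}
pass 2: no change
Fixpoint after 2 passes: D(X) = {}

Answer: {}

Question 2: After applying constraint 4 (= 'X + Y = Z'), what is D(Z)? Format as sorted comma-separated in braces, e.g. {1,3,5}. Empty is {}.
Answer: {}

Derivation:
Constraint 1 (Y != Z) on D(Y)={4,6,8} D(Z)={3,4,5,6,7,8}: no change
Constraint 2 (Y < X) on D(Y)={4,6,8} D(X)={3,4,5,6,7,8}: Y {4,6,8}->{4,6}; X {3,4,5,6,7,8}->{5,6,7,8}
Constraint 3 (X != Z) on D(X)={5,6,7,8} D(Z)={3,4,5,6,7,8}: no change
Constraint 4 (X + Y = Z) on D(X)={5,6,7,8} D(Y)={4,6} D(Z)={3,4,5,6,7,8}: X {5,6,7,8}->{}; Y {4,6}->{}; Z {3,4,5,6,7,8}->{}
So after constraint 4: D(Z) = {}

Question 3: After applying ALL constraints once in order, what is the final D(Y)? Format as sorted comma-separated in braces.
Answer: {}

Derivation:
Constraint 1 (Y != Z) on D(Y)={4,6,8} D(Z)={3,4,5,6,7,8}: no change
Constraint 2 (Y < X) on D(Y)={4,6,8} D(X)={3,4,5,6,7,8}: Y {4,6,8}->{4,6}; X {3,4,5,6,7,8}->{5,6,7,8}
Constraint 3 (X != Z) on D(X)={5,6,7,8} D(Z)={3,4,5,6,7,8}: no change
Constraint 4 (X + Y = Z) on D(X)={5,6,7,8} D(Y)={4,6} D(Z)={3,4,5,6,7,8}: X {5,6,7,8}->{}; Y {4,6}->{}; Z {3,4,5,6,7,8}->{}
So after all 4 constraints: D(Y) = {}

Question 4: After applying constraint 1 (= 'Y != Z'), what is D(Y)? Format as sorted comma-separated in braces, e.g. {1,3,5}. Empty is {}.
Constraint 1 (Y != Z) on D(Y)={4,6,8} D(Z)={3,4,5,6,7,8}: no change
So after constraint 1: D(Y) = {4,6,8}

Answer: {4,6,8}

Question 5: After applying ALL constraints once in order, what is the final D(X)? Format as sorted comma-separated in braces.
Constraint 1 (Y != Z) on D(Y)={4,6,8} D(Z)={3,4,5,6,7,8}: no change
Constraint 2 (Y < X) on D(Y)={4,6,8} D(X)={3,4,5,6,7,8}: Y {4,6,8}->{4,6}; X {3,4,5,6,7,8}->{5,6,7,8}
Constraint 3 (X != Z) on D(X)={5,6,7,8} D(Z)={3,4,5,6,7,8}: no change
Constraint 4 (X + Y = Z) on D(X)={5,6,7,8} D(Y)={4,6} D(Z)={3,4,5,6,7,8}: X {5,6,7,8}->{}; Y {4,6}->{}; Z {3,4,5,6,7,8}->{}
So after all 4 constraints: D(X) = {}

Answer: {}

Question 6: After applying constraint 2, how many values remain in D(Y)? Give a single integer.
Constraint 1 (Y != Z) on D(Y)={4,6,8} D(Z)={3,4,5,6,7,8}: no change
Constraint 2 (Y < X) on D(Y)={4,6,8} D(X)={3,4,5,6,7,8}: Y {4,6,8}->{4,6}; X {3,4,5,6,7,8}->{5,6,7,8}
So after constraint 2: D(Y)={4,6}, size = 2

Answer: 2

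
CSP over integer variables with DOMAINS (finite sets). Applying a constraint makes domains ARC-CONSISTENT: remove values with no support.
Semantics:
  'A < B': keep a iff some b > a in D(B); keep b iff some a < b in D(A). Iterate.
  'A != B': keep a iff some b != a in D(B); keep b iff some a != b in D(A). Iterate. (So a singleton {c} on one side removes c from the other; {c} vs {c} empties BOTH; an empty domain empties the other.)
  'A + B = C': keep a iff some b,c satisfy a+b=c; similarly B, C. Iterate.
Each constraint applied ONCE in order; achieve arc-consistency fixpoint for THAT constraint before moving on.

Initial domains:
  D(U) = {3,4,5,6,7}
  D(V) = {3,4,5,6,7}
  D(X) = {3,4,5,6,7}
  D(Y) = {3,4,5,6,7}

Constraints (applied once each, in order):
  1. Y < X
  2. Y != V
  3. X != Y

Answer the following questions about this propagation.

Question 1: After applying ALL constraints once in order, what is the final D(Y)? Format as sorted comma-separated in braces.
Answer: {3,4,5,6}

Derivation:
Constraint 1 (Y < X) on D(Y)={3,4,5,6,7} D(X)={3,4,5,6,7}: Y {3,4,5,6,7}->{3,4,5,6}; X {3,4,5,6,7}->{4,5,6,7}
Constraint 2 (Y != V) on D(Y)={3,4,5,6} D(V)={3,4,5,6,7}: no change
Constraint 3 (X != Y) on D(X)={4,5,6,7} D(Y)={3,4,5,6}: no change
So after all 3 constraints: D(Y) = {3,4,5,6}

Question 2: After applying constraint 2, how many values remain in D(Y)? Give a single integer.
Constraint 1 (Y < X) on D(Y)={3,4,5,6,7} D(X)={3,4,5,6,7}: Y {3,4,5,6,7}->{3,4,5,6}; X {3,4,5,6,7}->{4,5,6,7}
Constraint 2 (Y != V) on D(Y)={3,4,5,6} D(V)={3,4,5,6,7}: no change
So after constraint 2: D(Y)={3,4,5,6}, size = 4

Answer: 4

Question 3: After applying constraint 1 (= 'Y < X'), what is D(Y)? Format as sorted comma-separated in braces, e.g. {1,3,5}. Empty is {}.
Answer: {3,4,5,6}

Derivation:
Constraint 1 (Y < X) on D(Y)={3,4,5,6,7} D(X)={3,4,5,6,7}: Y {3,4,5,6,7}->{3,4,5,6}; X {3,4,5,6,7}->{4,5,6,7}
So after constraint 1: D(Y) = {3,4,5,6}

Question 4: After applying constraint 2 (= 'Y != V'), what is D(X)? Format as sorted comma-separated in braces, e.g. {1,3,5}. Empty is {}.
Constraint 1 (Y < X) on D(Y)={3,4,5,6,7} D(X)={3,4,5,6,7}: Y {3,4,5,6,7}->{3,4,5,6}; X {3,4,5,6,7}->{4,5,6,7}
Constraint 2 (Y != V) on D(Y)={3,4,5,6} D(V)={3,4,5,6,7}: no change
So after constraint 2: D(X) = {4,5,6,7}

Answer: {4,5,6,7}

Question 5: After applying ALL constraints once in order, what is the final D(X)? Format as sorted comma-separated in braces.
Constraint 1 (Y < X) on D(Y)={3,4,5,6,7} D(X)={3,4,5,6,7}: Y {3,4,5,6,7}->{3,4,5,6}; X {3,4,5,6,7}->{4,5,6,7}
Constraint 2 (Y != V) on D(Y)={3,4,5,6} D(V)={3,4,5,6,7}: no change
Constraint 3 (X != Y) on D(X)={4,5,6,7} D(Y)={3,4,5,6}: no change
So after all 3 constraints: D(X) = {4,5,6,7}

Answer: {4,5,6,7}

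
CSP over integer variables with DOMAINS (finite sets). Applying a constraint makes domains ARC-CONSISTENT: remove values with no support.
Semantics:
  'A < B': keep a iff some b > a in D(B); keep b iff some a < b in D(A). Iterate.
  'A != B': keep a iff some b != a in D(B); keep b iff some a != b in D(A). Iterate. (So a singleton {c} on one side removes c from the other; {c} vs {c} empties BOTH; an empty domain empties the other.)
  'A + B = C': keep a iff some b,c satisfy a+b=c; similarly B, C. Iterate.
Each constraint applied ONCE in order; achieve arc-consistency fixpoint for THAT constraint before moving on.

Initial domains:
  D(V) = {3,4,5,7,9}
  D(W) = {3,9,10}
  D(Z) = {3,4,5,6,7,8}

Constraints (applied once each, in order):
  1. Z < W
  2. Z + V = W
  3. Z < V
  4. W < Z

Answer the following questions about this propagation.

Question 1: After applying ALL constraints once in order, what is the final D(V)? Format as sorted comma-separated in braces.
Constraint 1 (Z < W) on D(Z)={3,4,5,6,7,8} D(W)={3,9,10}: W {3,9,10}->{9,10}
Constraint 2 (Z + V = W) on D(Z)={3,4,5,6,7,8} D(V)={3,4,5,7,9} D(W)={9,10}: Z {3,4,5,6,7,8}->{3,4,5,6,7}; V {3,4,5,7,9}->{3,4,5,7}
Constraint 3 (Z < V) on D(Z)={3,4,5,6,7} D(V)={3,4,5,7}: Z {3,4,5,6,7}->{3,4,5,6}; V {3,4,5,7}->{4,5,7}
Constraint 4 (W < Z) on D(W)={9,10} D(Z)={3,4,5,6}: W {9,10}->{}; Z {3,4,5,6}->{}
So after all 4 constraints: D(V) = {4,5,7}

Answer: {4,5,7}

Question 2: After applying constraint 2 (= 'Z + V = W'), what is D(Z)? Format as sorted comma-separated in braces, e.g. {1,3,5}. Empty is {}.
Answer: {3,4,5,6,7}

Derivation:
Constraint 1 (Z < W) on D(Z)={3,4,5,6,7,8} D(W)={3,9,10}: W {3,9,10}->{9,10}
Constraint 2 (Z + V = W) on D(Z)={3,4,5,6,7,8} D(V)={3,4,5,7,9} D(W)={9,10}: Z {3,4,5,6,7,8}->{3,4,5,6,7}; V {3,4,5,7,9}->{3,4,5,7}
So after constraint 2: D(Z) = {3,4,5,6,7}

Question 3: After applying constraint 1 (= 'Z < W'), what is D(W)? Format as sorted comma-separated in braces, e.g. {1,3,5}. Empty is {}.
Answer: {9,10}

Derivation:
Constraint 1 (Z < W) on D(Z)={3,4,5,6,7,8} D(W)={3,9,10}: W {3,9,10}->{9,10}
So after constraint 1: D(W) = {9,10}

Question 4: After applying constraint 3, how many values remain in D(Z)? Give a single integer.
Constraint 1 (Z < W) on D(Z)={3,4,5,6,7,8} D(W)={3,9,10}: W {3,9,10}->{9,10}
Constraint 2 (Z + V = W) on D(Z)={3,4,5,6,7,8} D(V)={3,4,5,7,9} D(W)={9,10}: Z {3,4,5,6,7,8}->{3,4,5,6,7}; V {3,4,5,7,9}->{3,4,5,7}
Constraint 3 (Z < V) on D(Z)={3,4,5,6,7} D(V)={3,4,5,7}: Z {3,4,5,6,7}->{3,4,5,6}; V {3,4,5,7}->{4,5,7}
So after constraint 3: D(Z)={3,4,5,6}, size = 4

Answer: 4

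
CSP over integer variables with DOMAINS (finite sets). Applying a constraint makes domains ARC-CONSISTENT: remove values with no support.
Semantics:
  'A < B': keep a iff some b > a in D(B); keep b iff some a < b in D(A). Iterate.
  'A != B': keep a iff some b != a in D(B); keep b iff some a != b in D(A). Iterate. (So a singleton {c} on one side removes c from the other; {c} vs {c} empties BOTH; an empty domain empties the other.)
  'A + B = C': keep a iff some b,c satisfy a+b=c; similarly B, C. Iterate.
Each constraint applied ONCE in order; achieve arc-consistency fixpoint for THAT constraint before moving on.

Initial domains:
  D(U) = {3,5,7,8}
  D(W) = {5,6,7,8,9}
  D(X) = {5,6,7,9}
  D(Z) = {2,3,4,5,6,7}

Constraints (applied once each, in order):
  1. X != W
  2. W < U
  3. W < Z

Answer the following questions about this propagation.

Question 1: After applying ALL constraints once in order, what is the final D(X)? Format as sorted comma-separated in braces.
Constraint 1 (X != W) on D(X)={5,6,7,9} D(W)={5,6,7,8,9}: no change
Constraint 2 (W < U) on D(W)={5,6,7,8,9} D(U)={3,5,7,8}: W {5,6,7,8,9}->{5,6,7}; U {3,5,7,8}->{7,8}
Constraint 3 (W < Z) on D(W)={5,6,7} D(Z)={2,3,4,5,6,7}: W {5,6,7}->{5,6}; Z {2,3,4,5,6,7}->{6,7}
So after all 3 constraints: D(X) = {5,6,7,9}

Answer: {5,6,7,9}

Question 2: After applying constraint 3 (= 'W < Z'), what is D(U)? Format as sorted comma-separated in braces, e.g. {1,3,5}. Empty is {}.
Answer: {7,8}

Derivation:
Constraint 1 (X != W) on D(X)={5,6,7,9} D(W)={5,6,7,8,9}: no change
Constraint 2 (W < U) on D(W)={5,6,7,8,9} D(U)={3,5,7,8}: W {5,6,7,8,9}->{5,6,7}; U {3,5,7,8}->{7,8}
Constraint 3 (W < Z) on D(W)={5,6,7} D(Z)={2,3,4,5,6,7}: W {5,6,7}->{5,6}; Z {2,3,4,5,6,7}->{6,7}
So after constraint 3: D(U) = {7,8}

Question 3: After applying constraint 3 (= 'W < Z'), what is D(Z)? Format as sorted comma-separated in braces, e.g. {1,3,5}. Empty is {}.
Answer: {6,7}

Derivation:
Constraint 1 (X != W) on D(X)={5,6,7,9} D(W)={5,6,7,8,9}: no change
Constraint 2 (W < U) on D(W)={5,6,7,8,9} D(U)={3,5,7,8}: W {5,6,7,8,9}->{5,6,7}; U {3,5,7,8}->{7,8}
Constraint 3 (W < Z) on D(W)={5,6,7} D(Z)={2,3,4,5,6,7}: W {5,6,7}->{5,6}; Z {2,3,4,5,6,7}->{6,7}
So after constraint 3: D(Z) = {6,7}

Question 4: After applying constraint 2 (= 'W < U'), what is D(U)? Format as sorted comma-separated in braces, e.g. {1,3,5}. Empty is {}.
Answer: {7,8}

Derivation:
Constraint 1 (X != W) on D(X)={5,6,7,9} D(W)={5,6,7,8,9}: no change
Constraint 2 (W < U) on D(W)={5,6,7,8,9} D(U)={3,5,7,8}: W {5,6,7,8,9}->{5,6,7}; U {3,5,7,8}->{7,8}
So after constraint 2: D(U) = {7,8}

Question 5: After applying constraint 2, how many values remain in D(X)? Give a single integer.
Answer: 4

Derivation:
Constraint 1 (X != W) on D(X)={5,6,7,9} D(W)={5,6,7,8,9}: no change
Constraint 2 (W < U) on D(W)={5,6,7,8,9} D(U)={3,5,7,8}: W {5,6,7,8,9}->{5,6,7}; U {3,5,7,8}->{7,8}
So after constraint 2: D(X)={5,6,7,9}, size = 4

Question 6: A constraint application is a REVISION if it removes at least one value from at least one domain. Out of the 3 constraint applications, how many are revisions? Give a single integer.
Constraint 1 (X != W) on D(X)={5,6,7,9} D(W)={5,6,7,8,9}: no change => not a revision
Constraint 2 (W < U) on D(W)={5,6,7,8,9} D(U)={3,5,7,8}: W {5,6,7,8,9}->{5,6,7}; U {3,5,7,8}->{7,8} => REVISION
Constraint 3 (W < Z) on D(W)={5,6,7} D(Z)={2,3,4,5,6,7}: W {5,6,7}->{5,6}; Z {2,3,4,5,6,7}->{6,7} => REVISION
Total revisions = 2

Answer: 2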